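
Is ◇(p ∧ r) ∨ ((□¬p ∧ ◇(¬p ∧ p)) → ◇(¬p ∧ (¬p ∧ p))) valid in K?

Tableau for the negation ¬(◇(p ∧ r) ∨ ((□¬p ∧ ◇(¬p ∧ p)) → ◇(¬p ∧ (¬p ∧ p)))):
1. ¬(◇(p ∧ r) ∨ ((□¬p ∧ ◇(¬p ∧ p)) → ◇(¬p ∧ (¬p ∧ p)))), w0
2. ¬◇(p ∧ r), w0
3. ¬((□¬p ∧ ◇(¬p ∧ p)) → ◇(¬p ∧ (¬p ∧ p))), w0
4. □¬p ∧ ◇(¬p ∧ p), w0
5. ¬◇(¬p ∧ (¬p ∧ p)), w0
6. □¬p, w0
7. ◇(¬p ∧ p), w0
8. ¬p ∧ p, w1
9. ¬p, w1
10. p, w1
Accessibility: w0Rw1
Branch closes: p and ¬p both at w1.
All branches of the negation close; one closing branch shown above.

Valid in K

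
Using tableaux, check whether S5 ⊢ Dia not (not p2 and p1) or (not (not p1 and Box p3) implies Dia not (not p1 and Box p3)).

Tableau for the negation not (Dia not (not p2 and p1) or (not (not p1 and Box p3) implies Dia not (not p1 and Box p3))):
1. not (Dia not (not p2 and p1) or (not (not p1 and Box p3) implies Dia not (not p1 and Box p3))), 0
2. not Dia not (not p2 and p1), 0
3. not (not (not p1 and Box p3) implies Dia not (not p1 and Box p3)), 0
4. not (not p1 and Box p3), 0
5. not Dia not (not p1 and Box p3), 0
6. not p2 and p1, 0
7. not p2, 0
8. p1, 0
9. not p1 and Box p3, 0
10. not p1, 0
11. Box p3, 0
Accessibility: 0R0
Branch closes: p1 and not p1 both at 0.
All branches of the negation close; one closing branch shown above.

Valid in S5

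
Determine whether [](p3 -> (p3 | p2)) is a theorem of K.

Yes, valid

Tableau for the negation ~[](p3 -> (p3 | p2)):
1. ~[](p3 -> (p3 | p2)), u
2. ~(p3 -> (p3 | p2)), v
3. p3, v
4. ~(p3 | p2), v
5. ~p3, v
6. ~p2, v
Accessibility: uRv
Branch closes: p3 and ~p3 both at v.
Every branch of the negation's tableau closes; the branch above is one of them.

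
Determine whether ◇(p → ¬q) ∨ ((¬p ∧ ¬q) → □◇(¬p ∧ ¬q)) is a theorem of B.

Tableau for the negation ¬(◇(p → ¬q) ∨ ((¬p ∧ ¬q) → □◇(¬p ∧ ¬q))):
1. ¬(◇(p → ¬q) ∨ ((¬p ∧ ¬q) → □◇(¬p ∧ ¬q))), u
2. ¬◇(p → ¬q), u
3. ¬((¬p ∧ ¬q) → □◇(¬p ∧ ¬q)), u
4. ¬p ∧ ¬q, u
5. ¬□◇(¬p ∧ ¬q), u
6. ¬p, u
7. ¬q, u
8. ¬(p → ¬q), u
9. p, u
10. q, u
Accessibility: uRu
Branch closes: p and ¬p both at u.
Every branch of the negation's tableau closes; the branch above is one of them.

Yes, valid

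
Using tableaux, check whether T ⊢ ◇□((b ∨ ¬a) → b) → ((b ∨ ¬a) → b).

Invalid (countermodel exists)

Tableau for the negation ¬(◇□((b ∨ ¬a) → b) → ((b ∨ ¬a) → b)):
1. ¬(◇□((b ∨ ¬a) → b) → ((b ∨ ¬a) → b)), 0
2. ◇□((b ∨ ¬a) → b), 0
3. ¬((b ∨ ¬a) → b), 0
4. b ∨ ¬a, 0
5. ¬b, 0
6. ¬a, 0
7. □((b ∨ ¬a) → b), 1
8. (b ∨ ¬a) → b, 1
9. b, 1
Accessibility: 0R0, 0R1, 1R1
The negation has an open branch (countermodel exists).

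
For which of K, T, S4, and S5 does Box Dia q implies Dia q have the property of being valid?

T, S4, S5

T-tableau for the negation not (Box Dia q implies Dia q):
1. not (Box Dia q implies Dia q), u
2. Box Dia q, u   [neg-implies-rule on 1]
3. not Dia q, u   [neg-implies-rule on 1]
4. Dia q, u   [Box-rule on 2 via uRu]
5. not q, u   [neg-Dia-rule on 3 via uRu]
6. q, v   [Dia-rule on 4: fresh world v, uRv]
7. Dia q, v   [Box-rule on 2 via uRv]
8. not q, v   [neg-Dia-rule on 3 via uRv]
Accessibility: uRu, uRv, vRv
Branch closes: q and not q both at v.
Every branch closes (one shown): valid in T, hence also in S4, S5 (every theorem of T is a theorem of S4 and S5).
K-tableau for the negation not (Box Dia q implies Dia q):
1. not (Box Dia q implies Dia q), u
2. Box Dia q, u   [neg-implies-rule on 1]
3. not Dia q, u   [neg-implies-rule on 1]
Complete open branch: countermodel on a K-frame, so not valid in K.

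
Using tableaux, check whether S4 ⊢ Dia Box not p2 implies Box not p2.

Tableau for the negation not (Dia Box not p2 implies Box not p2):
1. not (Dia Box not p2 implies Box not p2), 0
2. Dia Box not p2, 0   [neg-implies-rule on 1]
3. not Box not p2, 0   [neg-implies-rule on 1]
4. Box not p2, 1   [Dia-rule on 2: fresh world 1, 0R1]
5. not p2, 1   [Box-rule on 4 via 1R1]
6. p2, 2   [neg-Box-rule on 3: fresh world 2, 0R2]
Accessibility: 0R0, 0R1, 0R2, 1R1, 2R2
The negation has an open branch (countermodel exists).

Invalid (countermodel exists)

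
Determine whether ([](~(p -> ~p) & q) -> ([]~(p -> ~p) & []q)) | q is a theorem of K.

Yes, valid

Tableau for the negation ~(([](~(p -> ~p) & q) -> ([]~(p -> ~p) & []q)) | q):
1. ~(([](~(p -> ~p) & q) -> ([]~(p -> ~p) & []q)) | q), 0
2. ~([](~(p -> ~p) & q) -> ([]~(p -> ~p) & []q)), 0
3. ~q, 0
4. [](~(p -> ~p) & q), 0
5. ~([]~(p -> ~p) & []q), 0
6. ~[]~(p -> ~p), 0
7. p -> ~p, 1
8. ~(p -> ~p) & q, 1
9. ~(p -> ~p), 1
10. q, 1
11. p, 1
12. ~p, 1
Accessibility: 0R1
Branch closes: p and ~p both at 1.
Every branch of the negation's tableau closes; the branch above is one of them.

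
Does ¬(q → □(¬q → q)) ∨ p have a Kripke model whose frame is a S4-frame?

1. ¬(q → □(¬q → q)) ∨ p, 0
2. p, 0   [∨-rule on 1 (branches; this branch)]
Accessibility: 0R0

Satisfiable (open branch found)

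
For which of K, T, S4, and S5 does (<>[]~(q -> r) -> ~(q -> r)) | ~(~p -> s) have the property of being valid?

S5

S5-tableau for the negation ~((<>[]~(q -> r) -> ~(q -> r)) | ~(~p -> s)):
1. ~((<>[]~(q -> r) -> ~(q -> r)) | ~(~p -> s)), 0
2. ~(<>[]~(q -> r) -> ~(q -> r)), 0
3. ~p -> s, 0
4. <>[]~(q -> r), 0
5. q -> r, 0
6. s, 0
7. r, 0
8. []~(q -> r), 1
9. ~(q -> r), 0
10. q, 0
11. ~r, 0
Accessibility: 0R0, 0R1, 1R0, 1R1
Branch closes: r and ~r both at 0.
Every branch closes (one shown): valid in S5.
S4-tableau for the negation ~((<>[]~(q -> r) -> ~(q -> r)) | ~(~p -> s)):
1. ~((<>[]~(q -> r) -> ~(q -> r)) | ~(~p -> s)), 0
2. ~(<>[]~(q -> r) -> ~(q -> r)), 0
3. ~p -> s, 0
4. <>[]~(q -> r), 0
5. q -> r, 0
6. s, 0
7. r, 0
8. []~(q -> r), 1
9. ~(q -> r), 1
10. q, 1
11. ~r, 1
Accessibility: 0R0, 0R1, 1R1
Complete open branch: countermodel on an S4-frame, so not valid in S4, nor in K, T (the same frame is also a K-frame and a T-frame).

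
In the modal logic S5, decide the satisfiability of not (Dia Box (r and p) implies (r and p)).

Unsatisfiable

1. not (Dia Box (r and p) implies (r and p)), 0
2. Dia Box (r and p), 0
3. not (r and p), 0
4. not p, 0
5. Box (r and p), 1
6. r and p, 0
7. r, 0
8. p, 0
Accessibility: 0R0, 0R1, 1R0, 1R1
Branch closes: p and not p both at 0.
All branches of the tableau close; one closing branch shown above.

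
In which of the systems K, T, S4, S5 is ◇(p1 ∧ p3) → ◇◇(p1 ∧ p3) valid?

T-tableau for the negation ¬(◇(p1 ∧ p3) → ◇◇(p1 ∧ p3)):
1. ¬(◇(p1 ∧ p3) → ◇◇(p1 ∧ p3)), w0
2. ◇(p1 ∧ p3), w0
3. ¬◇◇(p1 ∧ p3), w0
4. ¬◇(p1 ∧ p3), w0
5. ¬(p1 ∧ p3), w0
6. ¬p3, w0
7. p1 ∧ p3, w1
8. p1, w1
9. p3, w1
10. ¬◇(p1 ∧ p3), w1
11. ¬(p1 ∧ p3), w1
12. ¬p3, w1
Accessibility: w0Rw0, w0Rw1, w1Rw1
Branch closes: p3 and ¬p3 both at w1.
Every branch closes (one shown): valid in T, hence also in S4, S5 (every theorem of T is a theorem of S4 and S5).
K-tableau for the negation ¬(◇(p1 ∧ p3) → ◇◇(p1 ∧ p3)):
1. ¬(◇(p1 ∧ p3) → ◇◇(p1 ∧ p3)), w0
2. ◇(p1 ∧ p3), w0
3. ¬◇◇(p1 ∧ p3), w0
4. p1 ∧ p3, w1
5. p1, w1
6. p3, w1
7. ¬◇(p1 ∧ p3), w1
Accessibility: w0Rw1
Complete open branch: countermodel on a K-frame, so not valid in K.

T, S4, S5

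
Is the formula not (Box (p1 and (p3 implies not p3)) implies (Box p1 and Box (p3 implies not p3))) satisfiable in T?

No, unsatisfiable

1. not (Box (p1 and (p3 implies not p3)) implies (Box p1 and Box (p3 implies not p3))), u
2. Box (p1 and (p3 implies not p3)), u
3. not (Box p1 and Box (p3 implies not p3)), u
4. p1 and (p3 implies not p3), u
5. p1, u
6. p3 implies not p3, u
7. not Box (p3 implies not p3), u
8. not p3, u
9. not (p3 implies not p3), v
10. p3, v
11. p1 and (p3 implies not p3), v
12. p1, v
13. p3 implies not p3, v
14. not p3, v
Accessibility: uRu, uRv, vRv
Branch closes: p3 and not p3 both at v.
All branches of the tableau close; one closing branch shown above.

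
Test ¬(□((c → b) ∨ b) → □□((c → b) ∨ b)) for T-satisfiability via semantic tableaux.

1. ¬(□((c → b) ∨ b) → □□((c → b) ∨ b)), u
2. □((c → b) ∨ b), u   [¬→-rule on 1]
3. ¬□□((c → b) ∨ b), u   [¬→-rule on 1]
4. (c → b) ∨ b, u   [□-rule on 2 via uRu]
5. b, u   [∨-rule on 4 (branches; this branch)]
6. ¬□((c → b) ∨ b), v   [¬□-rule on 3: fresh world v, uRv]
7. (c → b) ∨ b, v   [□-rule on 2 via uRv]
8. b, v   [∨-rule on 7 (branches; this branch)]
9. ¬((c → b) ∨ b), w   [¬□-rule on 6: fresh world w, vRw]
10. ¬(c → b), w   [¬∨-rule on 9]
11. ¬b, w   [¬∨-rule on 9]
12. c, w   [¬→-rule on 10]
Accessibility: uRu, uRv, vRv, vRw, wRw

Yes, satisfiable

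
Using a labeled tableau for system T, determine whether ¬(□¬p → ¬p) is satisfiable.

1. ¬(□¬p → ¬p), 0
2. □¬p, 0
3. p, 0
4. ¬p, 0
Accessibility: 0R0
Branch closes: p and ¬p both at 0.
Every branch closes; the branch above is one of them.

Unsatisfiable (every branch closes)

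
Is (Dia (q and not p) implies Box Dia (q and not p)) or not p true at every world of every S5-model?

Tableau for the negation not ((Dia (q and not p) implies Box Dia (q and not p)) or not p):
1. not ((Dia (q and not p) implies Box Dia (q and not p)) or not p), 0
2. not (Dia (q and not p) implies Box Dia (q and not p)), 0
3. p, 0
4. Dia (q and not p), 0
5. not Box Dia (q and not p), 0
6. q and not p, 1
7. q, 1
8. not p, 1
9. not Dia (q and not p), 2
10. not (q and not p), 0
11. not (q and not p), 1
12. not (q and not p), 2
13. p, 1
Accessibility: 0R0, 0R1, 0R2, 1R0, 1R1, 1R2, 2R0, 2R1, 2R2
Branch closes: p and not p both at 1.
Every branch of the negation's tableau closes; the branch above is one of them.

Valid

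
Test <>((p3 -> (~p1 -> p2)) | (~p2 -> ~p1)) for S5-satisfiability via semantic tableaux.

Yes, satisfiable

1. <>((p3 -> (~p1 -> p2)) | (~p2 -> ~p1)), u
2. (p3 -> (~p1 -> p2)) | (~p2 -> ~p1), v
3. ~p2 -> ~p1, v
4. ~p1, v
Accessibility: uRu, uRv, vRu, vRv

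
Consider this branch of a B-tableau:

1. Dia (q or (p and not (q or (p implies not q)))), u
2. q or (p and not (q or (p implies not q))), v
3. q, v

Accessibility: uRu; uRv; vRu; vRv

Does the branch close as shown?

There is no literal clash: for every atom and world, at most one sign appears.

No, open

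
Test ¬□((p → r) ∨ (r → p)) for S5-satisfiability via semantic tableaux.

Unsatisfiable

1. ¬□((p → r) ∨ (r → p)), u
2. ¬((p → r) ∨ (r → p)), v   [¬□-rule on 1: fresh world v, uRv]
3. ¬(p → r), v   [¬∨-rule on 2]
4. ¬(r → p), v   [¬∨-rule on 2]
5. p, v   [¬→-rule on 3]
6. ¬r, v   [¬→-rule on 3]
7. r, v   [¬→-rule on 4]
8. ¬p, v   [¬→-rule on 4]
Accessibility: uRu, uRv, vRu, vRv
Branch closes: r and ¬r both at v.
Every branch closes; the branch above is one of them.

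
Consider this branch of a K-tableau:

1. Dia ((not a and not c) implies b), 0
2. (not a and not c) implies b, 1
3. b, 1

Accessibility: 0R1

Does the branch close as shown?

Open

No world carries both an atom and its negation.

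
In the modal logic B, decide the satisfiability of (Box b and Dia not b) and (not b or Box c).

Unsatisfiable

1. (Box b and Dia not b) and (not b or Box c), w0
2. Box b and Dia not b, w0
3. not b or Box c, w0
4. Box b, w0
5. Dia not b, w0
6. b, w0
7. Box c, w0
8. c, w0
9. not b, w1
10. b, w1
Accessibility: w0Rw0, w0Rw1, w1Rw0, w1Rw1
Branch closes: b and not b both at w1.
All branches of the tableau close; one closing branch shown above.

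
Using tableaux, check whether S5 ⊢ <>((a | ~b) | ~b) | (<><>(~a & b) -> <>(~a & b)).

Valid

Tableau for the negation ~(<>((a | ~b) | ~b) | (<><>(~a & b) -> <>(~a & b))):
1. ~(<>((a | ~b) | ~b) | (<><>(~a & b) -> <>(~a & b))), w0
2. ~<>((a | ~b) | ~b), w0   [~|-rule on 1]
3. ~(<><>(~a & b) -> <>(~a & b)), w0   [~|-rule on 1]
4. <><>(~a & b), w0   [~->-rule on 3]
5. ~<>(~a & b), w0   [~->-rule on 3]
6. ~((a | ~b) | ~b), w0   [~<>-rule on 2 via w0Rw0]
7. ~(a | ~b), w0   [~|-rule on 6]
8. b, w0   [~|-rule on 6]
9. ~a, w0   [~|-rule on 7]
10. ~(~a & b), w0   [~<>-rule on 5 via w0Rw0]
11. ~b, w0   [~&-rule on 10 (branches; this branch)]
Accessibility: w0Rw0
Branch closes: b and ~b both at w0.
Every branch of the negation's tableau closes; the branch above is one of them.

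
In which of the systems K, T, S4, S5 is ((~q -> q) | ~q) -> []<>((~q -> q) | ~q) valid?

T, S4, S5

T-tableau for the negation ~(((~q -> q) | ~q) -> []<>((~q -> q) | ~q)):
1. ~(((~q -> q) | ~q) -> []<>((~q -> q) | ~q)), 0
2. (~q -> q) | ~q, 0   [~->-rule on 1]
3. ~[]<>((~q -> q) | ~q), 0   [~->-rule on 1]
4. ~q -> q, 0   [|-rule on 2 (branches; this branch)]
5. q, 0   [->-rule on 4 (branches; this branch)]
6. ~<>((~q -> q) | ~q), 1   [~[]-rule on 3: fresh world 1, 0R1]
7. ~((~q -> q) | ~q), 1   [~<>-rule on 6 via 1R1]
8. ~(~q -> q), 1   [~|-rule on 7]
9. q, 1   [~|-rule on 7]
10. ~q, 1   [~->-rule on 8]
Accessibility: 0R0, 0R1, 1R1
Branch closes: q and ~q both at 1.
Every branch closes (one shown): valid in T, hence also in S4, S5 (every theorem of T is a theorem of S4 and S5).
K-tableau for the negation ~(((~q -> q) | ~q) -> []<>((~q -> q) | ~q)):
1. ~(((~q -> q) | ~q) -> []<>((~q -> q) | ~q)), 0
2. (~q -> q) | ~q, 0   [~->-rule on 1]
3. ~[]<>((~q -> q) | ~q), 0   [~->-rule on 1]
4. ~q, 0   [|-rule on 2 (branches; this branch)]
5. ~<>((~q -> q) | ~q), 1   [~[]-rule on 3: fresh world 1, 0R1]
Accessibility: 0R1
Complete open branch: countermodel on a K-frame, so not valid in K.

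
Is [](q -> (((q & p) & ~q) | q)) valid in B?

Valid in B

Tableau for the negation ~[](q -> (((q & p) & ~q) | q)):
1. ~[](q -> (((q & p) & ~q) | q)), w0
2. ~(q -> (((q & p) & ~q) | q)), w1
3. q, w1
4. ~(((q & p) & ~q) | q), w1
5. ~((q & p) & ~q), w1
6. ~q, w1
Accessibility: w0Rw0, w0Rw1, w1Rw0, w1Rw1
Branch closes: q and ~q both at w1.
All branches of the negation close; one closing branch shown above.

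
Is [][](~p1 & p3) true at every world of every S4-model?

Tableau for the negation ~[][](~p1 & p3):
1. ~[][](~p1 & p3), w0
2. ~[](~p1 & p3), w1
3. ~(~p1 & p3), w2
4. ~p3, w2
Accessibility: w0Rw0, w0Rw1, w0Rw2, w1Rw1, w1Rw2, w2Rw2
The negation has an open branch (countermodel exists).

Invalid (countermodel exists)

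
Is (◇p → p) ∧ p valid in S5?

Tableau for the negation ¬((◇p → p) ∧ p):
1. ¬((◇p → p) ∧ p), u
2. ¬p, u   [¬∧-rule on 1 (branches; this branch)]
Accessibility: uRu
The negation has an open branch (countermodel exists).

No, not valid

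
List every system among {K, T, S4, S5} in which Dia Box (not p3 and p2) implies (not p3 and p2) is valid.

S4-tableau for the negation not (Dia Box (not p3 and p2) implies (not p3 and p2)):
1. not (Dia Box (not p3 and p2) implies (not p3 and p2)), 0
2. Dia Box (not p3 and p2), 0
3. not (not p3 and p2), 0
4. not p2, 0
5. Box (not p3 and p2), 1
6. not p3 and p2, 1
7. not p3, 1
8. p2, 1
Accessibility: 0R0, 0R1, 1R1
Complete open branch: countermodel on an S4-frame, so not valid in S4, nor in K, T (the same frame is also a K-frame and a T-frame).
S5-tableau for the negation not (Dia Box (not p3 and p2) implies (not p3 and p2)):
1. not (Dia Box (not p3 and p2) implies (not p3 and p2)), 0
2. Dia Box (not p3 and p2), 0
3. not (not p3 and p2), 0
4. not p2, 0
5. Box (not p3 and p2), 1
6. not p3 and p2, 0
7. not p3, 0
8. p2, 0
Accessibility: 0R0, 0R1, 1R0, 1R1
Branch closes: p2 and not p2 both at 0.
Every branch closes (one shown): valid in S5.

S5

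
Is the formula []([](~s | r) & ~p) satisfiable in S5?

1. []([](~s | r) & ~p), u
2. [](~s | r) & ~p, u   [[]-rule on 1 via uRu]
3. [](~s | r), u   [&-rule on 2]
4. ~p, u   [&-rule on 2]
5. ~s | r, u   [[]-rule on 3 via uRu]
6. r, u   [|-rule on 5 (branches; this branch)]
Accessibility: uRu

Yes, satisfiable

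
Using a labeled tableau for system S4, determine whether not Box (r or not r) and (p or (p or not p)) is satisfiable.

1. not Box (r or not r) and (p or (p or not p)), u
2. not Box (r or not r), u
3. p or (p or not p), u
4. p or not p, u
5. not p, u
6. not (r or not r), v
7. not r, v
8. r, v
Accessibility: uRu, uRv, vRv
Branch closes: r and not r both at v.
All branches of the tableau close; one closing branch shown above.

Unsatisfiable (every branch closes)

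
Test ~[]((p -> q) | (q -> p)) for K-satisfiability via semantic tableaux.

No, unsatisfiable

1. ~[]((p -> q) | (q -> p)), 0
2. ~((p -> q) | (q -> p)), 1
3. ~(p -> q), 1
4. ~(q -> p), 1
5. p, 1
6. ~q, 1
7. q, 1
8. ~p, 1
Accessibility: 0R1
Branch closes: q and ~q both at 1.
All branches of the tableau close; one closing branch shown above.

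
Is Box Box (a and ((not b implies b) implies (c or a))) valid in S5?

Tableau for the negation not Box Box (a and ((not b implies b) implies (c or a))):
1. not Box Box (a and ((not b implies b) implies (c or a))), w0
2. not Box (a and ((not b implies b) implies (c or a))), w1   [neg-Box-rule on 1: fresh world w1, w0Rw1]
3. not (a and ((not b implies b) implies (c or a))), w2   [neg-Box-rule on 2: fresh world w2, w1Rw2]
4. not ((not b implies b) implies (c or a)), w2   [neg-and-rule on 3 (branches; this branch)]
5. not b implies b, w2   [neg-implies-rule on 4]
6. not (c or a), w2   [neg-implies-rule on 4]
7. not c, w2   [neg-or-rule on 6]
8. not a, w2   [neg-or-rule on 6]
9. b, w2   [implies-rule on 5 (branches; this branch)]
Accessibility: w0Rw0, w0Rw1, w0Rw2, w1Rw0, w1Rw1, w1Rw2, w2Rw0, w2Rw1, w2Rw2
The negation has an open branch (countermodel exists).

Invalid (countermodel exists)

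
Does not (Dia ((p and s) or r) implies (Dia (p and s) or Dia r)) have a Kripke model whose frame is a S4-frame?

1. not (Dia ((p and s) or r) implies (Dia (p and s) or Dia r)), u
2. Dia ((p and s) or r), u   [neg-implies-rule on 1]
3. not (Dia (p and s) or Dia r), u   [neg-implies-rule on 1]
4. not Dia (p and s), u   [neg-or-rule on 3]
5. not Dia r, u   [neg-or-rule on 3]
6. not (p and s), u   [neg-Dia-rule on 4 via uRu]
7. not r, u   [neg-Dia-rule on 5 via uRu]
8. not s, u   [neg-and-rule on 6 (branches; this branch)]
9. (p and s) or r, v   [Dia-rule on 2: fresh world v, uRv]
10. not (p and s), v   [neg-Dia-rule on 4 via uRv]
11. not r, v   [neg-Dia-rule on 5 via uRv]
12. p and s, v   [or-rule on 9 (branches; this branch)]
13. p, v   [and-rule on 12]
14. s, v   [and-rule on 12]
15. not s, v   [neg-and-rule on 10 (branches; this branch)]
Accessibility: uRu, uRv, vRv
Branch closes: s and not s both at v.
Every branch closes; the branch above is one of them.

Unsatisfiable (every branch closes)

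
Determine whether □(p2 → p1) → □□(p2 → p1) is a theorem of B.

Invalid (countermodel exists)

Tableau for the negation ¬(□(p2 → p1) → □□(p2 → p1)):
1. ¬(□(p2 → p1) → □□(p2 → p1)), 0
2. □(p2 → p1), 0   [¬→-rule on 1]
3. ¬□□(p2 → p1), 0   [¬→-rule on 1]
4. p2 → p1, 0   [□-rule on 2 via 0R0]
5. p1, 0   [→-rule on 4 (branches; this branch)]
6. ¬□(p2 → p1), 1   [¬□-rule on 3: fresh world 1, 0R1]
7. p2 → p1, 1   [□-rule on 2 via 0R1]
8. p1, 1   [→-rule on 7 (branches; this branch)]
9. ¬(p2 → p1), 2   [¬□-rule on 6: fresh world 2, 1R2]
10. p2, 2   [¬→-rule on 9]
11. ¬p1, 2   [¬→-rule on 9]
Accessibility: 0R0, 0R1, 1R0, 1R1, 1R2, 2R1, 2R2
The negation has an open branch (countermodel exists).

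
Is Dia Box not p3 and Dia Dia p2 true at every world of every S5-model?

Tableau for the negation not (Dia Box not p3 and Dia Dia p2):
1. not (Dia Box not p3 and Dia Dia p2), u
2. not Dia Dia p2, u
3. not Dia p2, u
4. not p2, u
Accessibility: uRu
The negation has an open branch (countermodel exists).

Invalid (countermodel exists)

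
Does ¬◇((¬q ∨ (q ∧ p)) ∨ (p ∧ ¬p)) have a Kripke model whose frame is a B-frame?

Yes, satisfiable

1. ¬◇((¬q ∨ (q ∧ p)) ∨ (p ∧ ¬p)), 0
2. ¬((¬q ∨ (q ∧ p)) ∨ (p ∧ ¬p)), 0
3. ¬(¬q ∨ (q ∧ p)), 0
4. ¬(p ∧ ¬p), 0
5. q, 0
6. ¬(q ∧ p), 0
7. ¬p, 0
Accessibility: 0R0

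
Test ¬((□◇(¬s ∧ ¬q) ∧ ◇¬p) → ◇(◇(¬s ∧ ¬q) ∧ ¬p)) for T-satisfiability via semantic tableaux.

1. ¬((□◇(¬s ∧ ¬q) ∧ ◇¬p) → ◇(◇(¬s ∧ ¬q) ∧ ¬p)), u
2. □◇(¬s ∧ ¬q) ∧ ◇¬p, u
3. ¬◇(◇(¬s ∧ ¬q) ∧ ¬p), u
4. □◇(¬s ∧ ¬q), u
5. ◇¬p, u
6. ¬(◇(¬s ∧ ¬q) ∧ ¬p), u
7. ◇(¬s ∧ ¬q), u
8. p, u
9. ¬p, v
10. ¬(◇(¬s ∧ ¬q) ∧ ¬p), v
11. ◇(¬s ∧ ¬q), v
12. ¬◇(¬s ∧ ¬q), v
13. ¬(¬s ∧ ¬q), v
14. q, v
15. ¬s ∧ ¬q, w
16. ¬s, w
17. ¬q, w
18. ¬(◇(¬s ∧ ¬q) ∧ ¬p), w
19. ◇(¬s ∧ ¬q), w
20. p, w
21. ¬s ∧ ¬q, x
22. ¬s, x
23. ¬q, x
24. ¬(¬s ∧ ¬q), x
25. q, x
Accessibility: uRu, uRv, uRw, vRv, vRx, wRw, xRx
Branch closes: q and ¬q both at x.
Every branch closes; the branch above is one of them.

No, unsatisfiable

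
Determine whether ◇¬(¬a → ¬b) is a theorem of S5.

No, not valid

Tableau for the negation ¬◇¬(¬a → ¬b):
1. ¬◇¬(¬a → ¬b), 0
2. ¬a → ¬b, 0
3. ¬b, 0
Accessibility: 0R0
The negation has an open branch (countermodel exists).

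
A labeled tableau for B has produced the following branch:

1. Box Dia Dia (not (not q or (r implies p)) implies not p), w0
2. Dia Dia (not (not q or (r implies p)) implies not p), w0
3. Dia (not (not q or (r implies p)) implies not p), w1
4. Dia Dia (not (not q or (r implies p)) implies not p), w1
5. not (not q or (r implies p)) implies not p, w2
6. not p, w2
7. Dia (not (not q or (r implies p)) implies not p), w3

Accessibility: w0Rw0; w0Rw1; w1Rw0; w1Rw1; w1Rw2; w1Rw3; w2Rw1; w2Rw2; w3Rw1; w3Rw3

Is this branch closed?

Open

There is no literal clash: for every atom and world, at most one sign appears.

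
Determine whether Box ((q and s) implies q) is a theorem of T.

Tableau for the negation not Box ((q and s) implies q):
1. not Box ((q and s) implies q), u
2. not ((q and s) implies q), v
3. q and s, v
4. not q, v
5. q, v
6. s, v
Accessibility: uRu, uRv, vRv
Branch closes: q and not q both at v.
All branches of the negation close; one closing branch shown above.

Valid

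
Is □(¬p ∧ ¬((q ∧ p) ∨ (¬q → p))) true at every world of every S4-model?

Tableau for the negation ¬□(¬p ∧ ¬((q ∧ p) ∨ (¬q → p))):
1. ¬□(¬p ∧ ¬((q ∧ p) ∨ (¬q → p))), w0
2. ¬(¬p ∧ ¬((q ∧ p) ∨ (¬q → p))), w1
3. (q ∧ p) ∨ (¬q → p), w1
4. ¬q → p, w1
5. p, w1
Accessibility: w0Rw0, w0Rw1, w1Rw1
The negation has an open branch (countermodel exists).

Invalid (countermodel exists)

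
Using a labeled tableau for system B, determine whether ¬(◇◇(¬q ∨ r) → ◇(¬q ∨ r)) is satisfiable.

1. ¬(◇◇(¬q ∨ r) → ◇(¬q ∨ r)), w0
2. ◇◇(¬q ∨ r), w0
3. ¬◇(¬q ∨ r), w0
4. ¬(¬q ∨ r), w0
5. q, w0
6. ¬r, w0
7. ◇(¬q ∨ r), w1
8. ¬(¬q ∨ r), w1
9. q, w1
10. ¬r, w1
11. ¬q ∨ r, w2
12. r, w2
Accessibility: w0Rw0, w0Rw1, w1Rw0, w1Rw1, w1Rw2, w2Rw1, w2Rw2

Yes, satisfiable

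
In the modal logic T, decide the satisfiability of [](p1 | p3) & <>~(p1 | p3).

1. [](p1 | p3) & <>~(p1 | p3), 0
2. [](p1 | p3), 0
3. <>~(p1 | p3), 0
4. p1 | p3, 0
5. p3, 0
6. ~(p1 | p3), 1
7. ~p1, 1
8. ~p3, 1
9. p1 | p3, 1
10. p3, 1
Accessibility: 0R0, 0R1, 1R1
Branch closes: p3 and ~p3 both at 1.
Every branch closes; the branch above is one of them.

No, unsatisfiable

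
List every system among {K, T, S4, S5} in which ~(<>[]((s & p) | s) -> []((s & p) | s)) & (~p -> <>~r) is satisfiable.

K, T, S4

S4-tableau for the formula:
1. ~(<>[]((s & p) | s) -> []((s & p) | s)) & (~p -> <>~r), w0
2. ~(<>[]((s & p) | s) -> []((s & p) | s)), w0
3. ~p -> <>~r, w0
4. <>[]((s & p) | s), w0
5. ~[]((s & p) | s), w0
6. <>~r, w0
7. []((s & p) | s), w1
8. (s & p) | s, w1
9. s, w1
10. ~((s & p) | s), w2
11. ~(s & p), w2
12. ~s, w2
13. ~p, w2
14. ~r, w3
Accessibility: w0Rw0, w0Rw1, w0Rw2, w0Rw3, w1Rw1, w2Rw2, w3Rw3
Complete open branch: satisfiable in S4, hence also in K, T (this S4-model is also a K-model and a T-model).
S5-tableau for the formula:
1. ~(<>[]((s & p) | s) -> []((s & p) | s)) & (~p -> <>~r), w0
2. ~(<>[]((s & p) | s) -> []((s & p) | s)), w0
3. ~p -> <>~r, w0
4. <>[]((s & p) | s), w0
5. ~[]((s & p) | s), w0
6. <>~r, w0
7. []((s & p) | s), w1
8. (s & p) | s, w0
9. (s & p) | s, w1
10. s & p, w0
11. s, w0
12. p, w0
13. s & p, w1
14. s, w1
15. p, w1
16. ~((s & p) | s), w2
17. ~(s & p), w2
18. ~s, w2
19. (s & p) | s, w2
20. ~p, w2
21. s & p, w2
22. s, w2
23. p, w2
Accessibility: w0Rw0, w0Rw1, w0Rw2, w1Rw0, w1Rw1, w1Rw2, w2Rw0, w2Rw1, w2Rw2
Branch closes: s and ~s both at w2.
Every branch closes (one shown): unsatisfiable in S5.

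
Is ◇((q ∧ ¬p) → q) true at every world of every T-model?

Tableau for the negation ¬◇((q ∧ ¬p) → q):
1. ¬◇((q ∧ ¬p) → q), w0
2. ¬((q ∧ ¬p) → q), w0
3. q ∧ ¬p, w0
4. ¬q, w0
5. q, w0
6. ¬p, w0
Accessibility: w0Rw0
Branch closes: q and ¬q both at w0.
All branches of the negation close; one closing branch shown above.

Valid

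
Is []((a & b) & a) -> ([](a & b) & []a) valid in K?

Valid

Tableau for the negation ~([]((a & b) & a) -> ([](a & b) & []a)):
1. ~([]((a & b) & a) -> ([](a & b) & []a)), u
2. []((a & b) & a), u
3. ~([](a & b) & []a), u
4. ~[](a & b), u
5. ~(a & b), v
6. (a & b) & a, v
7. a & b, v
8. a, v
9. b, v
10. ~b, v
Accessibility: uRv
Branch closes: b and ~b both at v.
All branches of the negation close; one closing branch shown above.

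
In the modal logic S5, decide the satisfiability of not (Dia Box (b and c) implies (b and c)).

Unsatisfiable (every branch closes)

1. not (Dia Box (b and c) implies (b and c)), 0
2. Dia Box (b and c), 0
3. not (b and c), 0
4. not c, 0
5. Box (b and c), 1
6. b and c, 0
7. b, 0
8. c, 0
Accessibility: 0R0, 0R1, 1R0, 1R1
Branch closes: c and not c both at 0.
(One branch shown.) All branches close.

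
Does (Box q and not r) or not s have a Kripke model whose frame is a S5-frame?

Satisfiable (open branch found)

1. (Box q and not r) or not s, u
2. not s, u   [or-rule on 1 (branches; this branch)]
Accessibility: uRu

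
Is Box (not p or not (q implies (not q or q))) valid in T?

Invalid (countermodel exists)

Tableau for the negation not Box (not p or not (q implies (not q or q))):
1. not Box (not p or not (q implies (not q or q))), 0
2. not (not p or not (q implies (not q or q))), 1
3. p, 1
4. q implies (not q or q), 1
5. not q or q, 1
6. q, 1
Accessibility: 0R0, 0R1, 1R1
The negation has an open branch (countermodel exists).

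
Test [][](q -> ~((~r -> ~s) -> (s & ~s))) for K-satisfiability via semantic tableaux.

1. [][](q -> ~((~r -> ~s) -> (s & ~s))), w0

Satisfiable (open branch found)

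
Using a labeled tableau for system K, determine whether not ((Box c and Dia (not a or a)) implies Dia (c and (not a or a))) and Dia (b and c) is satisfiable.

Unsatisfiable

1. not ((Box c and Dia (not a or a)) implies Dia (c and (not a or a))) and Dia (b and c), w0
2. not ((Box c and Dia (not a or a)) implies Dia (c and (not a or a))), w0
3. Dia (b and c), w0
4. Box c and Dia (not a or a), w0
5. not Dia (c and (not a or a)), w0
6. Box c, w0
7. Dia (not a or a), w0
8. b and c, w1
9. b, w1
10. c, w1
11. not (c and (not a or a)), w1
12. not (not a or a), w1
13. a, w1
14. not a, w1
Accessibility: w0Rw1
Branch closes: a and not a both at w1.
(One branch shown.) All branches close.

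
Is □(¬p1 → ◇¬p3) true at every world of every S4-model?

No, not valid

Tableau for the negation ¬□(¬p1 → ◇¬p3):
1. ¬□(¬p1 → ◇¬p3), w0
2. ¬(¬p1 → ◇¬p3), w1   [¬□-rule on 1: fresh world w1, w0Rw1]
3. ¬p1, w1   [¬→-rule on 2]
4. ¬◇¬p3, w1   [¬→-rule on 2]
5. p3, w1   [¬◇-rule on 4 via w1Rw1]
Accessibility: w0Rw0, w0Rw1, w1Rw1
The negation has an open branch (countermodel exists).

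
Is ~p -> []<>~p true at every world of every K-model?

Not valid

Tableau for the negation ~(~p -> []<>~p):
1. ~(~p -> []<>~p), u
2. ~p, u
3. ~[]<>~p, u
4. ~<>~p, v
Accessibility: uRv
The negation has an open branch (countermodel exists).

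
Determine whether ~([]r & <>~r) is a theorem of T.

Valid

Tableau for the negation []r & <>~r:
1. []r & <>~r, u
2. []r, u
3. <>~r, u
4. r, u
5. ~r, v
6. r, v
Accessibility: uRu, uRv, vRv
Branch closes: r and ~r both at v.
Every branch of the negation's tableau closes; the branch above is one of them.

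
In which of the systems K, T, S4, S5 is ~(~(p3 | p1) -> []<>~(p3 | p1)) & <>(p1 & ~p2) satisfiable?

S5-tableau for the formula:
1. ~(~(p3 | p1) -> []<>~(p3 | p1)) & <>(p1 & ~p2), 0
2. ~(~(p3 | p1) -> []<>~(p3 | p1)), 0
3. <>(p1 & ~p2), 0
4. ~(p3 | p1), 0
5. ~[]<>~(p3 | p1), 0
6. ~p3, 0
7. ~p1, 0
8. p1 & ~p2, 1
9. p1, 1
10. ~p2, 1
11. ~<>~(p3 | p1), 2
12. p3 | p1, 0
13. p3 | p1, 1
14. p3 | p1, 2
15. p1, 0
Accessibility: 0R0, 0R1, 0R2, 1R0, 1R1, 1R2, 2R0, 2R1, 2R2
Branch closes: p1 and ~p1 both at 0.
Every branch closes (one shown): unsatisfiable in S5.
S4-tableau for the formula:
1. ~(~(p3 | p1) -> []<>~(p3 | p1)) & <>(p1 & ~p2), 0
2. ~(~(p3 | p1) -> []<>~(p3 | p1)), 0
3. <>(p1 & ~p2), 0
4. ~(p3 | p1), 0
5. ~[]<>~(p3 | p1), 0
6. ~p3, 0
7. ~p1, 0
8. p1 & ~p2, 1
9. p1, 1
10. ~p2, 1
11. ~<>~(p3 | p1), 2
12. p3 | p1, 2
13. p1, 2
Accessibility: 0R0, 0R1, 0R2, 1R1, 2R2
Complete open branch: satisfiable in S4, hence also in K, T (this S4-model is also a K-model and a T-model).

K, T, S4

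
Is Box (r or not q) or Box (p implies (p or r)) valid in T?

Valid

Tableau for the negation not (Box (r or not q) or Box (p implies (p or r))):
1. not (Box (r or not q) or Box (p implies (p or r))), 0
2. not Box (r or not q), 0
3. not Box (p implies (p or r)), 0
4. not (r or not q), 1
5. not r, 1
6. q, 1
7. not (p implies (p or r)), 2
8. p, 2
9. not (p or r), 2
10. not p, 2
11. not r, 2
Accessibility: 0R0, 0R1, 0R2, 1R1, 2R2
Branch closes: p and not p both at 2.
All branches of the negation close; one closing branch shown above.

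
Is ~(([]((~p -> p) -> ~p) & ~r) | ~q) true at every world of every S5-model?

Tableau for the negation ([]((~p -> p) -> ~p) & ~r) | ~q:
1. ([]((~p -> p) -> ~p) & ~r) | ~q, w0
2. ~q, w0   [|-rule on 1 (branches; this branch)]
Accessibility: w0Rw0
The negation has an open branch (countermodel exists).

Invalid (countermodel exists)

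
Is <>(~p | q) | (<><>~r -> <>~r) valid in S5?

Valid

Tableau for the negation ~(<>(~p | q) | (<><>~r -> <>~r)):
1. ~(<>(~p | q) | (<><>~r -> <>~r)), u
2. ~<>(~p | q), u
3. ~(<><>~r -> <>~r), u
4. <><>~r, u
5. ~<>~r, u
6. ~(~p | q), u
7. p, u
8. ~q, u
9. r, u
10. <>~r, v
11. ~(~p | q), v
12. p, v
13. ~q, v
14. r, v
15. ~r, w
16. ~(~p | q), w
17. p, w
18. ~q, w
19. r, w
Accessibility: uRu, uRv, uRw, vRu, vRv, vRw, wRu, wRv, wRw
Branch closes: r and ~r both at w.
All branches of the negation close; one closing branch shown above.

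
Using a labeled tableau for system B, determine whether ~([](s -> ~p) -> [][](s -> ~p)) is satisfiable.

1. ~([](s -> ~p) -> [][](s -> ~p)), u
2. [](s -> ~p), u   [~->-rule on 1]
3. ~[][](s -> ~p), u   [~->-rule on 1]
4. s -> ~p, u   [[]-rule on 2 via uRu]
5. ~p, u   [->-rule on 4 (branches; this branch)]
6. ~[](s -> ~p), v   [~[]-rule on 3: fresh world v, uRv]
7. s -> ~p, v   [[]-rule on 2 via uRv]
8. ~p, v   [->-rule on 7 (branches; this branch)]
9. ~(s -> ~p), w   [~[]-rule on 6: fresh world w, vRw]
10. s, w   [~->-rule on 9]
11. p, w   [~->-rule on 9]
Accessibility: uRu, uRv, vRu, vRv, vRw, wRv, wRw

Satisfiable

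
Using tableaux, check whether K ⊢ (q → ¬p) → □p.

Invalid (countermodel exists)

Tableau for the negation ¬((q → ¬p) → □p):
1. ¬((q → ¬p) → □p), u
2. q → ¬p, u
3. ¬□p, u
4. ¬p, u
5. ¬p, v
Accessibility: uRv
The negation has an open branch (countermodel exists).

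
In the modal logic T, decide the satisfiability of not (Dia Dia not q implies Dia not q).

Satisfiable

1. not (Dia Dia not q implies Dia not q), u
2. Dia Dia not q, u   [neg-implies-rule on 1]
3. not Dia not q, u   [neg-implies-rule on 1]
4. q, u   [neg-Dia-rule on 3 via uRu]
5. Dia not q, v   [Dia-rule on 2: fresh world v, uRv]
6. q, v   [neg-Dia-rule on 3 via uRv]
7. not q, w   [Dia-rule on 5: fresh world w, vRw]
Accessibility: uRu, uRv, vRv, vRw, wRw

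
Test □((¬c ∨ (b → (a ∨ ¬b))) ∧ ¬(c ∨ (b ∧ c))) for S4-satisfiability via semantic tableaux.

Satisfiable

1. □((¬c ∨ (b → (a ∨ ¬b))) ∧ ¬(c ∨ (b ∧ c))), 0
2. (¬c ∨ (b → (a ∨ ¬b))) ∧ ¬(c ∨ (b ∧ c)), 0
3. ¬c ∨ (b → (a ∨ ¬b)), 0
4. ¬(c ∨ (b ∧ c)), 0
5. ¬c, 0
6. ¬(b ∧ c), 0
7. b → (a ∨ ¬b), 0
8. a ∨ ¬b, 0
9. ¬b, 0
Accessibility: 0R0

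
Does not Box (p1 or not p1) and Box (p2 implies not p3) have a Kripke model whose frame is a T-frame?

Unsatisfiable

1. not Box (p1 or not p1) and Box (p2 implies not p3), u
2. not Box (p1 or not p1), u
3. Box (p2 implies not p3), u
4. p2 implies not p3, u
5. not p3, u
6. not (p1 or not p1), v
7. not p1, v
8. p1, v
Accessibility: uRu, uRv, vRv
Branch closes: p1 and not p1 both at v.
Every branch closes; the branch above is one of them.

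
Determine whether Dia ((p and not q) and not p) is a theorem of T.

Tableau for the negation not Dia ((p and not q) and not p):
1. not Dia ((p and not q) and not p), u
2. not ((p and not q) and not p), u   [neg-Dia-rule on 1 via uRu]
3. p, u   [neg-and-rule on 2 (branches; this branch)]
Accessibility: uRu
The negation has an open branch (countermodel exists).

Not valid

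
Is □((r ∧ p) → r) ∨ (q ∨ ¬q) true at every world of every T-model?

Valid

Tableau for the negation ¬(□((r ∧ p) → r) ∨ (q ∨ ¬q)):
1. ¬(□((r ∧ p) → r) ∨ (q ∨ ¬q)), 0
2. ¬□((r ∧ p) → r), 0
3. ¬(q ∨ ¬q), 0
4. ¬q, 0
5. q, 0
Accessibility: 0R0
Branch closes: q and ¬q both at 0.
All branches of the negation close; one closing branch shown above.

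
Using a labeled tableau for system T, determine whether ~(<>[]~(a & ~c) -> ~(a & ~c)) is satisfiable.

1. ~(<>[]~(a & ~c) -> ~(a & ~c)), 0
2. <>[]~(a & ~c), 0
3. a & ~c, 0
4. a, 0
5. ~c, 0
6. []~(a & ~c), 1
7. ~(a & ~c), 1
8. c, 1
Accessibility: 0R0, 0R1, 1R1

Yes, satisfiable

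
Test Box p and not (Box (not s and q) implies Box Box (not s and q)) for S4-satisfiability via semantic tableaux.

No, unsatisfiable

1. Box p and not (Box (not s and q) implies Box Box (not s and q)), 0
2. Box p, 0
3. not (Box (not s and q) implies Box Box (not s and q)), 0
4. Box (not s and q), 0
5. not Box Box (not s and q), 0
6. p, 0
7. not s and q, 0
8. not s, 0
9. q, 0
10. not Box (not s and q), 1
11. p, 1
12. not s and q, 1
13. not s, 1
14. q, 1
15. not (not s and q), 2
16. p, 2
17. not s and q, 2
18. not s, 2
19. q, 2
20. not q, 2
Accessibility: 0R0, 0R1, 0R2, 1R1, 1R2, 2R2
Branch closes: q and not q both at 2.
All branches of the tableau close; one closing branch shown above.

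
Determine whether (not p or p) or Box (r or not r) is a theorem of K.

Yes, valid

Tableau for the negation not ((not p or p) or Box (r or not r)):
1. not ((not p or p) or Box (r or not r)), u
2. not (not p or p), u
3. not Box (r or not r), u
4. p, u
5. not p, u
Branch closes: p and not p both at u.
Every branch of the negation's tableau closes; the branch above is one of them.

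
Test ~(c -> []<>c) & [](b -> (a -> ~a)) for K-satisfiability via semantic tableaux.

1. ~(c -> []<>c) & [](b -> (a -> ~a)), u
2. ~(c -> []<>c), u   [&-rule on 1]
3. [](b -> (a -> ~a)), u   [&-rule on 1]
4. c, u   [~->-rule on 2]
5. ~[]<>c, u   [~->-rule on 2]
6. ~<>c, v   [~[]-rule on 5: fresh world v, uRv]
7. b -> (a -> ~a), v   [[]-rule on 3 via uRv]
8. a -> ~a, v   [->-rule on 7 (branches; this branch)]
9. ~a, v   [->-rule on 8 (branches; this branch)]
Accessibility: uRv

Satisfiable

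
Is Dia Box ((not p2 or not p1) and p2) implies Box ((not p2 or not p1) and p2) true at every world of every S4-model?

Tableau for the negation not (Dia Box ((not p2 or not p1) and p2) implies Box ((not p2 or not p1) and p2)):
1. not (Dia Box ((not p2 or not p1) and p2) implies Box ((not p2 or not p1) and p2)), 0
2. Dia Box ((not p2 or not p1) and p2), 0   [neg-implies-rule on 1]
3. not Box ((not p2 or not p1) and p2), 0   [neg-implies-rule on 1]
4. Box ((not p2 or not p1) and p2), 1   [Dia-rule on 2: fresh world 1, 0R1]
5. (not p2 or not p1) and p2, 1   [Box-rule on 4 via 1R1]
6. not p2 or not p1, 1   [and-rule on 5]
7. p2, 1   [and-rule on 5]
8. not p1, 1   [or-rule on 6 (branches; this branch)]
9. not ((not p2 or not p1) and p2), 2   [neg-Box-rule on 3: fresh world 2, 0R2]
10. not p2, 2   [neg-and-rule on 9 (branches; this branch)]
Accessibility: 0R0, 0R1, 0R2, 1R1, 2R2
The negation has an open branch (countermodel exists).

Not valid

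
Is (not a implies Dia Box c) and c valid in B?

Invalid (countermodel exists)

Tableau for the negation not ((not a implies Dia Box c) and c):
1. not ((not a implies Dia Box c) and c), 0
2. not c, 0   [neg-and-rule on 1 (branches; this branch)]
Accessibility: 0R0
The negation has an open branch (countermodel exists).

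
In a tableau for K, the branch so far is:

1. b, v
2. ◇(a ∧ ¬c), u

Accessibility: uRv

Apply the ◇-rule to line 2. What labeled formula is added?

a fresh world w with uRw, and a ∧ ¬c at w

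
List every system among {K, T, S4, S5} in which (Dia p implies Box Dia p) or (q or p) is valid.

S5

S5-tableau for the negation not ((Dia p implies Box Dia p) or (q or p)):
1. not ((Dia p implies Box Dia p) or (q or p)), w0
2. not (Dia p implies Box Dia p), w0   [neg-or-rule on 1]
3. not (q or p), w0   [neg-or-rule on 1]
4. Dia p, w0   [neg-implies-rule on 2]
5. not Box Dia p, w0   [neg-implies-rule on 2]
6. not q, w0   [neg-or-rule on 3]
7. not p, w0   [neg-or-rule on 3]
8. p, w1   [Dia-rule on 4: fresh world w1, w0Rw1]
9. not Dia p, w2   [neg-Box-rule on 5: fresh world w2, w0Rw2]
10. not p, w1   [neg-Dia-rule on 9 via w2Rw1]
Accessibility: w0Rw0, w0Rw1, w0Rw2, w1Rw0, w1Rw1, w1Rw2, w2Rw0, w2Rw1, w2Rw2
Branch closes: p and not p both at w1.
Every branch closes (one shown): valid in S5.
S4-tableau for the negation not ((Dia p implies Box Dia p) or (q or p)):
1. not ((Dia p implies Box Dia p) or (q or p)), w0
2. not (Dia p implies Box Dia p), w0   [neg-or-rule on 1]
3. not (q or p), w0   [neg-or-rule on 1]
4. Dia p, w0   [neg-implies-rule on 2]
5. not Box Dia p, w0   [neg-implies-rule on 2]
6. not q, w0   [neg-or-rule on 3]
7. not p, w0   [neg-or-rule on 3]
8. p, w1   [Dia-rule on 4: fresh world w1, w0Rw1]
9. not Dia p, w2   [neg-Box-rule on 5: fresh world w2, w0Rw2]
10. not p, w2   [neg-Dia-rule on 9 via w2Rw2]
Accessibility: w0Rw0, w0Rw1, w0Rw2, w1Rw1, w2Rw2
Complete open branch: countermodel on an S4-frame, so not valid in S4, nor in K, T (the same frame is also a K-frame and a T-frame).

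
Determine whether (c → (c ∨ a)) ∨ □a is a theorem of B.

Valid

Tableau for the negation ¬((c → (c ∨ a)) ∨ □a):
1. ¬((c → (c ∨ a)) ∨ □a), w0
2. ¬(c → (c ∨ a)), w0   [¬∨-rule on 1]
3. ¬□a, w0   [¬∨-rule on 1]
4. c, w0   [¬→-rule on 2]
5. ¬(c ∨ a), w0   [¬→-rule on 2]
6. ¬c, w0   [¬∨-rule on 5]
7. ¬a, w0   [¬∨-rule on 5]
Accessibility: w0Rw0
Branch closes: c and ¬c both at w0.
All branches of the negation close; one closing branch shown above.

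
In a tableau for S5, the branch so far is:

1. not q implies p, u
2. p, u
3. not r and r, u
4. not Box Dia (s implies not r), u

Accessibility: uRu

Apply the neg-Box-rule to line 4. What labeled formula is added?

a fresh world v with uRv, and not Dia (s implies not r) at v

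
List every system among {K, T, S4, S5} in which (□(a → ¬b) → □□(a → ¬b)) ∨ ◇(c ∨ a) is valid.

S4-tableau for the negation ¬((□(a → ¬b) → □□(a → ¬b)) ∨ ◇(c ∨ a)):
1. ¬((□(a → ¬b) → □□(a → ¬b)) ∨ ◇(c ∨ a)), w0
2. ¬(□(a → ¬b) → □□(a → ¬b)), w0
3. ¬◇(c ∨ a), w0
4. □(a → ¬b), w0
5. ¬□□(a → ¬b), w0
6. ¬(c ∨ a), w0
7. ¬c, w0
8. ¬a, w0
9. a → ¬b, w0
10. ¬b, w0
11. ¬□(a → ¬b), w1
12. ¬(c ∨ a), w1
13. ¬c, w1
14. ¬a, w1
15. a → ¬b, w1
16. ¬b, w1
17. ¬(a → ¬b), w2
18. a, w2
19. b, w2
20. ¬(c ∨ a), w2
21. ¬c, w2
22. ¬a, w2
Accessibility: w0Rw0, w0Rw1, w0Rw2, w1Rw1, w1Rw2, w2Rw2
Branch closes: a and ¬a both at w2.
Every branch closes (one shown): valid in S4, hence also in S5 (every theorem of S4 is a theorem of S5).
T-tableau for the negation ¬((□(a → ¬b) → □□(a → ¬b)) ∨ ◇(c ∨ a)):
1. ¬((□(a → ¬b) → □□(a → ¬b)) ∨ ◇(c ∨ a)), w0
2. ¬(□(a → ¬b) → □□(a → ¬b)), w0
3. ¬◇(c ∨ a), w0
4. □(a → ¬b), w0
5. ¬□□(a → ¬b), w0
6. ¬(c ∨ a), w0
7. ¬c, w0
8. ¬a, w0
9. a → ¬b, w0
10. ¬b, w0
11. ¬□(a → ¬b), w1
12. ¬(c ∨ a), w1
13. ¬c, w1
14. ¬a, w1
15. a → ¬b, w1
16. ¬b, w1
17. ¬(a → ¬b), w2
18. a, w2
19. b, w2
Accessibility: w0Rw0, w0Rw1, w1Rw1, w1Rw2, w2Rw2
Complete open branch: countermodel on a T-frame, so not valid in T, nor in K (the same frame is also a K-frame).

S4, S5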